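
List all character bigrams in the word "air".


Word: "air" (length 3)
Number of bigrams = 3 - 2 + 1 = 2
  Position 0: "ai"
  Position 1: "ir"
Bigrams = "ai", "ir"


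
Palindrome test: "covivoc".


Word: "covivoc"
Reversed: "covivoc"
Forward == Backward? covivoc == covivoc
Palindrome = Yes


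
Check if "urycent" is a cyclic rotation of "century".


Word: "century", Candidate: "urycent"
Method: check if candidate is substring of word+word
"centurycentury" contains "urycent"? Yes
Is rotation = Yes


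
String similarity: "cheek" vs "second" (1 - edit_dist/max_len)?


Word 1: "cheek" (length 5)
Word 2: "second" (length 6)
One optimal edit sequence:
  1. insert 's'  (+1)
  2. substitute 'c' -> 'e'  (+1)
  3. substitute 'h' -> 'c'  (+1)
  4. substitute 'e' -> 'o'  (+1)
  5. substitute 'e' -> 'n'  (+1)
  6. substitute 'k' -> 'd'  (+1)
Edit distance = 6
Max length = max(5, 6) = 6
Similarity = 1 - 6/6
= 0.0000


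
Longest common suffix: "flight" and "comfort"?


Word 1: "flight"
Word 2: "comfort"
Comparing from end:
  Pos -1: 't' == 't'
  Pos -2: 'h' != 'r' (stop)
LCS = "t" (length 1)


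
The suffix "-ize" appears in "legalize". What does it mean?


Suffix: -ize
As in: legalize -> legal + -ize
Meaning = to make


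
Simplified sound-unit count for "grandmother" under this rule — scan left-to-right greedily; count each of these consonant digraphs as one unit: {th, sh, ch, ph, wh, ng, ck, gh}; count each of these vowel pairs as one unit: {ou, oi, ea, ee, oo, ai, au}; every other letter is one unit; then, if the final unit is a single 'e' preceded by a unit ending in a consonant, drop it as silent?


Word: "grandmother" (11 letters)
Left-to-right scan:
  [1] 'g' (letter)
  [2] 'r' (letter)
  [3] 'a' (letter)
  [4] 'n' (letter)
  [5] 'd' (letter)
  [6] 'm' (letter)
  [7] 'o' (letter)
  [8] 'th' (digraph)
  [9] 'e' (letter)
  [10] 'r' (letter)
Units from scan: 10
Sound units = 10 units


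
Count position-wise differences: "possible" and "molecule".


Comparing character by character (same length = 8):
  Pos 0: 'p' vs 'm' !=
  Pos 1: 'o' vs 'o' =
  Pos 2: 's' vs 'l' !=
  Pos 3: 's' vs 'e' !=
  Pos 4: 'i' vs 'c' !=
  Pos 5: 'b' vs 'u' !=
  Pos 6: 'l' vs 'l' =
  Pos 7: 'e' vs 'e' =
Hamming distance = 5


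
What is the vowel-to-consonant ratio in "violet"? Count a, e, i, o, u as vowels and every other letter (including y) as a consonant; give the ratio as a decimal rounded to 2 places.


Word: "violet"
Vowels (a,e,i,o,u): 3
Consonants: 3
Ratio = 3/3
= 1.00


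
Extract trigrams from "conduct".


Word: "conduct" (length 7)
Number of trigrams = 7 - 3 + 1 = 5
  Position 0: "con"
  Position 1: "ond"
  Position 2: "ndu"
  Position 3: "duc"
  Position 4: "uct"
Trigrams = "con", "ond", "ndu", "duc", "uct"


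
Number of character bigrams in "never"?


Word: "never" (length 5)
Number of 2-grams = length - 2 + 1 = 5 - 2 + 1
= 4


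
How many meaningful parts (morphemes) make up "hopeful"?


Word: "hopeful"
Morphemes: hope | -ful
Each morpheme carries meaning
= 2 morphemes


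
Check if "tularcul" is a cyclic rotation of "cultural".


Word: "cultural", Candidate: "tularcul"
Method: check if candidate is substring of word+word
"culturalcultural" contains "tularcul"? No
Is rotation = No


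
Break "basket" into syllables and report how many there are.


Word: "basket"
Syllable breakdown: bas · ket
Counting: 2 parts
= 2 syllables


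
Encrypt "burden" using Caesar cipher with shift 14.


Word: "burden"
Shift: 14
Each letter → (letter + shift) mod 26:
  'b' (1) + 14 = 15 → 'p'
  'u' (20) + 14 = 8 → 'i'
  'r' (17) + 14 = 5 → 'f'
  'd' (3) + 14 = 17 → 'r'
  'e' (4) + 14 = 18 → 's'
  'n' (13) + 14 = 1 → 'b'
Result = "pifrsb"


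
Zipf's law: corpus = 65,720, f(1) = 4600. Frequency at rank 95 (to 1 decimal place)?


Zipf's law: f(r) = f(1) / r
f(1) = 4600
f(95) = 4600 / 95
= 48.4 occurrences


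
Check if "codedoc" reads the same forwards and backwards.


Word: "codedoc"
Reversed: "codedoc"
Forward == Backward? codedoc == codedoc
Palindrome = Yes


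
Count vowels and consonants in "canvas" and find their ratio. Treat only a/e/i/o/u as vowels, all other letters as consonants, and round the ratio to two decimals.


Word: "canvas"
Vowels (a,e,i,o,u): 2
Consonants: 4
Ratio = 2/4
= 0.50


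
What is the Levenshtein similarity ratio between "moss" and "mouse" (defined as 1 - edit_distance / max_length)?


Word 1: "moss" (length 4)
Word 2: "mouse" (length 5)
One optimal edit sequence:
  1. keep 'm'
  2. keep 'o'
  3. insert 'u'  (+1)
  4. keep 's'
  5. substitute 's' -> 'e'  (+1)
Edit distance = 2
Max length = max(4, 5) = 5
Similarity = 1 - 2/5
= 0.6000


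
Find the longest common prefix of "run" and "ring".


Word 1: "run"
Word 2: "ring"
Comparing from start:
  Pos 0: 'r' == 'r'
  Pos 1: 'u' != 'i' (stop)
LCP = "r" (length 1)


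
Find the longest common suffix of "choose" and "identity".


Word 1: "choose"
Word 2: "identity"
Comparing from end:
  Pos -1: 'e' != 'y' (stop)
LCS = "" (length 0)


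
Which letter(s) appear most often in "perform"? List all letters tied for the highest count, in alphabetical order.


Word: "perform"
Letter counts:
  'e': 1
  'f': 1
  'm': 1
  'o': 1
  'p': 1
  'r': 2
Maximum count = 2
Most frequent = 'r' (2 times each)


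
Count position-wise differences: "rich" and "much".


Comparing character by character (same length = 4):
  Pos 0: 'r' vs 'm' !=
  Pos 1: 'i' vs 'u' !=
  Pos 2: 'c' vs 'c' =
  Pos 3: 'h' vs 'h' =
Hamming distance = 2


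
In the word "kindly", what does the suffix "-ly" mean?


Suffix: -ly
Example: kindly = kind + -ly
Meaning = in a manner


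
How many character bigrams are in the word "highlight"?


Word: "highlight" (length 9)
Number of 2-grams = length - 2 + 1 = 9 - 2 + 1
= 8


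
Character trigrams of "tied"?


Word: "tied" (length 4)
Number of trigrams = 4 - 3 + 1 = 2
  Position 0: "tie"
  Position 1: "ied"
Trigrams = "tie", "ied"


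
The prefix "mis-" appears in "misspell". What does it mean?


Prefix: mis-
As in: misspell -> mis- + spell
Meaning = wrongly


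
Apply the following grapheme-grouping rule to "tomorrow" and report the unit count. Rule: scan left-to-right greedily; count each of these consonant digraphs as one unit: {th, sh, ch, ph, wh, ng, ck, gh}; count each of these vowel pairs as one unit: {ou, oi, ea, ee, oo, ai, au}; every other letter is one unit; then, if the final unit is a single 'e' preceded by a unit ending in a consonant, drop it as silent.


Word: "tomorrow" (8 letters)
Left-to-right scan:
  [1] 't' (letter)
  [2] 'o' (letter)
  [3] 'm' (letter)
  [4] 'o' (letter)
  [5] 'r' (letter)
  [6] 'r' (letter)
  [7] 'o' (letter)
  [8] 'w' (letter)
Units from scan: 8
Sound units = 8 units


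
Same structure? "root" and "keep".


Pattern of "root": [0, 1, 1, 2]
Pattern of "keep": [0, 1, 1, 2]
Patterns match
Same pattern = Yes


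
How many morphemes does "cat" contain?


Word: "cat"
Morphemes: cat
Each morpheme carries meaning
= 1 morpheme


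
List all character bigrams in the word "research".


Word: "research" (length 8)
Number of bigrams = 8 - 2 + 1 = 7
  Position 0: "re"
  Position 1: "es"
  Position 2: "se"
  Position 3: "ea"
  Position 4: "ar"
  Position 5: "rc"
  Position 6: "ch"
Bigrams = "re", "es", "se", "ea", "ar", "rc", "ch"


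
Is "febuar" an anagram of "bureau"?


Word 1: "bureau" → sorted: aberuu
Word 2: "febuar" → sorted: abefru
Same letters? aberuu != abefru
Anagram = No


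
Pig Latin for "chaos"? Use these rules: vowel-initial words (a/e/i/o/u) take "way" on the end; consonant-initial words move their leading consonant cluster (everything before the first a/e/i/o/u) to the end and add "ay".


Word: "chaos"
Starts with consonant(s) → move to end, add 'ay'
Consonant cluster: "ch"
Pig Latin = "aoschay"


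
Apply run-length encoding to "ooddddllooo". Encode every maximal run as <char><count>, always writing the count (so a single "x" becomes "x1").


String: "ooddddllooo"
Scanning for consecutive runs:
  'o' x 2
  'd' x 4
  'l' x 2
  'o' x 3
RLE = "o2d4l2o3"


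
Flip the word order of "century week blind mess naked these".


Original: "century week blind mess naked these"
Words (1..n): century | week | blind | mess | naked | these
Reversed (n..1): these | naked | mess | blind | week | century
Result = "these naked mess blind week century"


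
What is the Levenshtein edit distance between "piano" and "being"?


Word 1: "piano" (length 5)
Word 2: "being" (length 5)
One optimal edit sequence (insert/delete/substitute each cost 1):
  1. substitute 'p' -> 'b'  (+1)
  2. substitute 'i' -> 'e'  (+1)
  3. substitute 'a' -> 'i'  (+1)
  4. keep 'n'
  5. substitute 'o' -> 'g'  (+1)
Total edit operations: 4
Edit distance = 4


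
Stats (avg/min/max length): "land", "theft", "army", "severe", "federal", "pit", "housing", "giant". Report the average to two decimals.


Lengths: "land"=4, "theft"=5, "army"=4, "severe"=6, "federal"=7, "pit"=3, "housing"=7, "giant"=5
Sum = 41, Count = 8
Average = 41/8 = 5.13
= avg=5.13, min=3, max=7


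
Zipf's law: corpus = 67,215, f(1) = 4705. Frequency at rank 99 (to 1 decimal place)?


Zipf's law: f(r) = f(1) / r
f(1) = 4705
f(99) = 4705 / 99
= 47.5 occurrences


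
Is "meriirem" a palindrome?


Word: "meriirem"
Reversed: "meriirem"
Forward == Backward? meriirem == meriirem
Palindrome = Yes


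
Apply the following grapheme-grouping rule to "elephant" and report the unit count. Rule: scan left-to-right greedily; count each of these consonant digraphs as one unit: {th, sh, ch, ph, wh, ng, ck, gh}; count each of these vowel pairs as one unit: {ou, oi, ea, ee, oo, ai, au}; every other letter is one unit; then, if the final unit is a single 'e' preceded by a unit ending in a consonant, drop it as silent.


Word: "elephant" (8 letters)
Left-to-right scan:
  1. 'e' (letter)
  2. 'l' (letter)
  3. 'e' (letter)
  4. 'ph' (digraph)
  5. 'a' (letter)
  6. 'n' (letter)
  7. 't' (letter)
Units from scan: 7
Sound units = 7 units


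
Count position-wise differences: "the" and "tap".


Comparing character by character (same length = 3):
  Pos 0: 't' vs 't' =
  Pos 1: 'h' vs 'a' !=
  Pos 2: 'e' vs 'p' !=
Hamming distance = 2


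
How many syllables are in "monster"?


Word: "monster"
Syllable breakdown: mon-ster
Counting: 2 parts
= 2 syllables


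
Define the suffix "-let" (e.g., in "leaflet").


Suffix: -let
As in: leaflet -> leaf + -let
Meaning = small


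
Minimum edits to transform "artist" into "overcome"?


Word 1: "artist" (length 6)
Word 2: "overcome" (length 8)
One optimal edit sequence (insert/delete/substitute each cost 1):
  1. insert 'o'  (+1)
  2. insert 'v'  (+1)
  3. substitute 'a' -> 'e'  (+1)
  4. keep 'r'
  5. substitute 't' -> 'c'  (+1)
  6. substitute 'i' -> 'o'  (+1)
  7. substitute 's' -> 'm'  (+1)
  8. substitute 't' -> 'e'  (+1)
Total edit operations: 7
Edit distance = 7


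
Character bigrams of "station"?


Word: "station" (length 7)
Number of bigrams = 7 - 2 + 1 = 6
  Position 0: "st"
  Position 1: "ta"
  Position 2: "at"
  Position 3: "ti"
  Position 4: "io"
  Position 5: "on"
Bigrams = "st", "ta", "at", "ti", "io", "on"


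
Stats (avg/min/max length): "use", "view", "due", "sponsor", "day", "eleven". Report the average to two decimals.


Lengths: "use"=3, "view"=4, "due"=3, "sponsor"=7, "day"=3, "eleven"=6
Sum = 26, Count = 6
Average = 26/6 = 4.33
= avg=4.33, min=3, max=7


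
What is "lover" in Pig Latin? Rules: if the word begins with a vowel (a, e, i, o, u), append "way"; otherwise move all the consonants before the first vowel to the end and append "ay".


Word: "lover"
Starts with consonant(s) → move to end, add 'ay'
Consonant cluster: "l"
Pig Latin = "overlay"


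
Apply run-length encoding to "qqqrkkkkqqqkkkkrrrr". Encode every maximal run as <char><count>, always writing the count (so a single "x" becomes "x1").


String: "qqqrkkkkqqqkkkkrrrr"
Scanning for consecutive runs:
  'q' x 3
  'r' x 1
  'k' x 4
  'q' x 3
  'k' x 4
  'r' x 4
RLE = "q3r1k4q3k4r4"


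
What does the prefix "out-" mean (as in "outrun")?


Prefix: out-
As in: outrun -> out- + run
Meaning = surpass


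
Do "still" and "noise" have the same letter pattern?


Pattern of "still": [0, 1, 2, 3, 3]
Pattern of "noise": [0, 1, 2, 3, 4]
Patterns do not match
Same pattern = No


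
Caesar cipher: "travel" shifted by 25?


Word: "travel"
Shift: 25
Each letter → (letter + shift) mod 26:
  't' (19) + 25 = 18 → 's'
  'r' (17) + 25 = 16 → 'q'
  'a' (0) + 25 = 25 → 'z'
  'v' (21) + 25 = 20 → 'u'
  'e' (4) + 25 = 3 → 'd'
  'l' (11) + 25 = 10 → 'k'
Result = "sqzudk"


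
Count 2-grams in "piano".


Word: "piano" (length 5)
Number of 2-grams = length - 2 + 1 = 5 - 2 + 1
= 4


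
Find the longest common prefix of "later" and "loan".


Word 1: "later"
Word 2: "loan"
Comparing from start:
  Pos 0: 'l' == 'l'
  Pos 1: 'a' != 'o' (stop)
LCP = "l" (length 1)


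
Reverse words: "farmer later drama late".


Original: "farmer later drama late"
Words (1..n): farmer | later | drama | late
Reversed (n..1): late | drama | later | farmer
Result = "late drama later farmer"


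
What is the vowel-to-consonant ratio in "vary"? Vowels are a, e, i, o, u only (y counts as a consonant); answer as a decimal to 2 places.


Word: "vary"
Vowels (a,e,i,o,u): 1
Consonants: 3
Ratio = 1/3
= 0.33


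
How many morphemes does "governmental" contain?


Word: "governmental"
Morphemes: govern + -ment + -al
Each morpheme carries meaning
= 3 morphemes


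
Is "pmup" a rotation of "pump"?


Word: "pump", Candidate: "pmup"
Method: check if candidate is substring of word+word
"pumppump" contains "pmup"? No
Is rotation = No


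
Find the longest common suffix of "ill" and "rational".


Word 1: "ill"
Word 2: "rational"
Comparing from end:
  Pos -1: 'l' == 'l'
  Pos -2: 'l' != 'a' (stop)
LCS = "l" (length 1)


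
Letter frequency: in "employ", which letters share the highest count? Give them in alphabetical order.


Word: "employ"
Letter counts:
  'e': 1
  'l': 1
  'm': 1
  'o': 1
  'p': 1
  'y': 1
Maximum count = 1
Most frequent = 'e', 'l', 'm', 'o', 'p', 'y' (1 time each)


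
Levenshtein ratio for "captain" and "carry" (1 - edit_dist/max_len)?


Word 1: "captain" (length 7)
Word 2: "carry" (length 5)
One optimal edit sequence:
  1. keep 'c'
  2. keep 'a'
  3. delete 'p'  (+1)
  4. delete 't'  (+1)
  5. substitute 'a' -> 'r'  (+1)
  6. substitute 'i' -> 'r'  (+1)
  7. substitute 'n' -> 'y'  (+1)
Edit distance = 5
Max length = max(7, 5) = 7
Similarity = 1 - 5/7
= 0.2857


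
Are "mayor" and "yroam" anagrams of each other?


Word 1: "mayor" → sorted: amory
Word 2: "yroam" → sorted: amory
Same letters? amory == amory
Anagram = Yes


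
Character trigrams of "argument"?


Word: "argument" (length 8)
Number of trigrams = 8 - 3 + 1 = 6
  Position 0: "arg"
  Position 1: "rgu"
  Position 2: "gum"
  Position 3: "ume"
  Position 4: "men"
  Position 5: "ent"
Trigrams = "arg", "rgu", "gum", "ume", "men", "ent"


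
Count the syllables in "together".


Word: "together"
Syllable breakdown: to-geth-er
Counting: 3 parts
= 3 syllables


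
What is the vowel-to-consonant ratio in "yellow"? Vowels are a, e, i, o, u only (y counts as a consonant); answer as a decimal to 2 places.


Word: "yellow"
Vowels (a,e,i,o,u): 2
Consonants: 4
Ratio = 2/4
= 0.50


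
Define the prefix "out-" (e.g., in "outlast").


Prefix: out-
Example: outlast = out- + last
Meaning = surpass


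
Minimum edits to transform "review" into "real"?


Word 1: "review" (length 6)
Word 2: "real" (length 4)
One optimal edit sequence (insert/delete/substitute each cost 1):
  1. keep 'r'
  2. keep 'e'
  3. delete 'v'  (+1)
  4. delete 'i'  (+1)
  5. substitute 'e' -> 'a'  (+1)
  6. substitute 'w' -> 'l'  (+1)
Total edit operations: 4
Edit distance = 4


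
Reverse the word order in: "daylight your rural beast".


Original: "daylight your rural beast"
Words (1..n): daylight | your | rural | beast
Reversed (n..1): beast | rural | your | daylight
Result = "beast rural your daylight"


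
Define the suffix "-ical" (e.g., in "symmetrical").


Suffix: -ical
Example: symmetrical (symmetry + -ical, with a spelling change)
Meaning = relating to


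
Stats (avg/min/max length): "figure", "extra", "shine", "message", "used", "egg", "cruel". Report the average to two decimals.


Lengths: "figure"=6, "extra"=5, "shine"=5, "message"=7, "used"=4, "egg"=3, "cruel"=5
Sum = 35, Count = 7
Average = 35/7 = 5.00
= avg=5.00, min=3, max=7


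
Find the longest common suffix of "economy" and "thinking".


Word 1: "economy"
Word 2: "thinking"
Comparing from end:
  Pos -1: 'y' != 'g' (stop)
LCS = "" (length 0)


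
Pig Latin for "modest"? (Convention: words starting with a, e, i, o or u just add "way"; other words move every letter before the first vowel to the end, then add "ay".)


Word: "modest"
Starts with consonant(s) → move to end, add 'ay'
Consonant cluster: "m"
Pig Latin = "odestmay"


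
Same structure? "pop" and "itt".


Pattern of "pop": [0, 1, 0]
Pattern of "itt": [0, 1, 1]
Patterns do not match
Same pattern = No


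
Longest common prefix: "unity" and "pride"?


Word 1: "unity"
Word 2: "pride"
Comparing from start:
  Pos 0: 'u' != 'p' (stop)
LCP = "" (length 0)


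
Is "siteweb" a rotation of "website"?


Word: "website", Candidate: "siteweb"
Method: check if candidate is substring of word+word
"websitewebsite" contains "siteweb"? Yes
Is rotation = Yes


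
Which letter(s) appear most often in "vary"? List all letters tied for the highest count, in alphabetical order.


Word: "vary"
Letter counts:
  'a': 1
  'r': 1
  'v': 1
  'y': 1
Maximum count = 1
Most frequent = 'a', 'r', 'v', 'y' (1 time each)


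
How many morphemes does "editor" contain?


Word: "editor"
Morphemes: edit | -or
Each morpheme carries meaning
= 2 morphemes


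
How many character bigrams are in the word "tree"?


Word: "tree" (length 4)
Number of 2-grams = length - 2 + 1 = 4 - 2 + 1
= 3


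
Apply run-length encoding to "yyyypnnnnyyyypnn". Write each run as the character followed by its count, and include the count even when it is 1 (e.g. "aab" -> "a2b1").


String: "yyyypnnnnyyyypnn"
Scanning for consecutive runs:
  'y' x 4
  'p' x 1
  'n' x 4
  'y' x 4
  'p' x 1
  'n' x 2
RLE = "y4p1n4y4p1n2"


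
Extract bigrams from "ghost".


Word: "ghost" (length 5)
Number of bigrams = 5 - 2 + 1 = 4
  Position 0: "gh"
  Position 1: "ho"
  Position 2: "os"
  Position 3: "st"
Bigrams = "gh", "ho", "os", "st"


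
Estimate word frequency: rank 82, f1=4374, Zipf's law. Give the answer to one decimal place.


Zipf's law: f(r) = f(1) / r
f(1) = 4374
f(82) = 4374 / 82
= 53.3 occurrences


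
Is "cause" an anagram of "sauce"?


Word 1: "sauce" → sorted: acesu
Word 2: "cause" → sorted: acesu
Same letters? acesu == acesu
Anagram = Yes


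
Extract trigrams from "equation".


Word: "equation" (length 8)
Number of trigrams = 8 - 3 + 1 = 6
  Position 0: "equ"
  Position 1: "qua"
  Position 2: "uat"
  Position 3: "ati"
  Position 4: "tio"
  Position 5: "ion"
Trigrams = "equ", "qua", "uat", "ati", "tio", "ion"


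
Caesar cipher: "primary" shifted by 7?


Word: "primary"
Shift: 7
Each letter → (letter + shift) mod 26:
  'p' (15) + 7 = 22 → 'w'
  'r' (17) + 7 = 24 → 'y'
  'i' (8) + 7 = 15 → 'p'
  'm' (12) + 7 = 19 → 't'
  'a' (0) + 7 = 7 → 'h'
  'r' (17) + 7 = 24 → 'y'
  'y' (24) + 7 = 5 → 'f'
Result = "wypthyf"


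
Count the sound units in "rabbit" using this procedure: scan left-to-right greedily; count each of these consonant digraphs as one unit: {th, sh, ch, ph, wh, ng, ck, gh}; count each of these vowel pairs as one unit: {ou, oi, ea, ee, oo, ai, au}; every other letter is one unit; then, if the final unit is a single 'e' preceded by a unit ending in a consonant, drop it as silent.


Word: "rabbit" (6 letters)
Left-to-right scan:
  1. 'r' (letter)
  2. 'a' (letter)
  3. 'b' (letter)
  4. 'b' (letter)
  5. 'i' (letter)
  6. 't' (letter)
Units from scan: 6
Sound units = 6 units


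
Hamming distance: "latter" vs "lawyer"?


Comparing character by character (same length = 6):
  Pos 0: 'l' vs 'l' =
  Pos 1: 'a' vs 'a' =
  Pos 2: 't' vs 'w' !=
  Pos 3: 't' vs 'y' !=
  Pos 4: 'e' vs 'e' =
  Pos 5: 'r' vs 'r' =
Hamming distance = 2


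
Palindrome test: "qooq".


Word: "qooq"
Reversed: "qooq"
Forward == Backward? qooq == qooq
Palindrome = Yes


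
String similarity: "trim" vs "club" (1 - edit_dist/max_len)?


Word 1: "trim" (length 4)
Word 2: "club" (length 4)
One optimal edit sequence:
  1. substitute 't' -> 'c'  (+1)
  2. substitute 'r' -> 'l'  (+1)
  3. substitute 'i' -> 'u'  (+1)
  4. substitute 'm' -> 'b'  (+1)
Edit distance = 4
Max length = max(4, 4) = 4
Similarity = 1 - 4/4
= 0.0000


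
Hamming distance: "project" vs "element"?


Comparing character by character (same length = 7):
  Pos 0: 'p' vs 'e' !=
  Pos 1: 'r' vs 'l' !=
  Pos 2: 'o' vs 'e' !=
  Pos 3: 'j' vs 'm' !=
  Pos 4: 'e' vs 'e' =
  Pos 5: 'c' vs 'n' !=
  Pos 6: 't' vs 't' =
Hamming distance = 5


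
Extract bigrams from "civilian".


Word: "civilian" (length 8)
Number of bigrams = 8 - 2 + 1 = 7
  Position 0: "ci"
  Position 1: "iv"
  Position 2: "vi"
  Position 3: "il"
  Position 4: "li"
  Position 5: "ia"
  Position 6: "an"
Bigrams = "ci", "iv", "vi", "il", "li", "ia", "an"


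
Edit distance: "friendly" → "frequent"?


Word 1: "friendly" (length 8)
Word 2: "frequent" (length 8)
One optimal edit sequence (insert/delete/substitute each cost 1):
  1. keep 'f'
  2. keep 'r'
  3. substitute 'i' -> 'e'  (+1)
  4. substitute 'e' -> 'q'  (+1)
  5. substitute 'n' -> 'u'  (+1)
  6. substitute 'd' -> 'e'  (+1)
  7. substitute 'l' -> 'n'  (+1)
  8. substitute 'y' -> 't'  (+1)
Total edit operations: 6
Edit distance = 6


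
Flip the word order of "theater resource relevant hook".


Original: "theater resource relevant hook"
Words (1..n): theater | resource | relevant | hook
Reversed (n..1): hook | relevant | resource | theater
Result = "hook relevant resource theater"


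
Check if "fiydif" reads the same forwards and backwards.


Word: "fiydif"
Reversed: "fidyif"
Forward == Backward? fiydif != fidyif
Palindrome = No


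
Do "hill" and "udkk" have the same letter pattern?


Pattern of "hill": [0, 1, 2, 2]
Pattern of "udkk": [0, 1, 2, 2]
Patterns match
Same pattern = Yes


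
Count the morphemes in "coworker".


Word: "coworker"
Morphemes: co- + work + -er
Each morpheme carries meaning
= 3 morphemes


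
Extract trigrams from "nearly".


Word: "nearly" (length 6)
Number of trigrams = 6 - 3 + 1 = 4
  Position 0: "nea"
  Position 1: "ear"
  Position 2: "arl"
  Position 3: "rly"
Trigrams = "nea", "ear", "arl", "rly"


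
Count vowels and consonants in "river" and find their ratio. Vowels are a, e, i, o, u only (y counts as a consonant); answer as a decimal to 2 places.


Word: "river"
Vowels (a,e,i,o,u): 2
Consonants: 3
Ratio = 2/3
= 0.67


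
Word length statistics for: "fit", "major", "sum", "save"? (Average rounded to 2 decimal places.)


Lengths: "fit"=3, "major"=5, "sum"=3, "save"=4
Sum = 15, Count = 4
Average = 15/4 = 3.75
= avg=3.75, min=3, max=5


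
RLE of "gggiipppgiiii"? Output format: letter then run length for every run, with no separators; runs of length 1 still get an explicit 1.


String: "gggiipppgiiii"
Scanning for consecutive runs:
  'g' x 3
  'i' x 2
  'p' x 3
  'g' x 1
  'i' x 4
RLE = "g3i2p3g1i4"


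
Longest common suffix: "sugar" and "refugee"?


Word 1: "sugar"
Word 2: "refugee"
Comparing from end:
  Pos -1: 'r' != 'e' (stop)
LCS = "" (length 0)


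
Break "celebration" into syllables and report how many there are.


Word: "celebration"
Syllable breakdown: cel-e-bra-tion
Counting: 4 parts
= 4 syllables


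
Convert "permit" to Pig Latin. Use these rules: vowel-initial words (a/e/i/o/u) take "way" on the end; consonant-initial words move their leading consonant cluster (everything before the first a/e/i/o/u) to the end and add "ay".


Word: "permit"
Starts with consonant(s) → move to end, add 'ay'
Consonant cluster: "p"
Pig Latin = "ermitpay"


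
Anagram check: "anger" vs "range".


Word 1: "anger" → sorted: aegnr
Word 2: "range" → sorted: aegnr
Same letters? aegnr == aegnr
Anagram = Yes


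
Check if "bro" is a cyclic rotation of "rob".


Word: "rob", Candidate: "bro"
Method: check if candidate is substring of word+word
"robrob" contains "bro"? Yes
Is rotation = Yes


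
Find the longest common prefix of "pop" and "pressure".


Word 1: "pop"
Word 2: "pressure"
Comparing from start:
  Pos 0: 'p' == 'p'
  Pos 1: 'o' != 'r' (stop)
LCP = "p" (length 1)


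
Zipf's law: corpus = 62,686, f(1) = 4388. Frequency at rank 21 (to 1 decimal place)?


Zipf's law: f(r) = f(1) / r
f(1) = 4388
f(21) = 4388 / 21
= 209.0 occurrences


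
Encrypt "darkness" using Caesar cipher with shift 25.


Word: "darkness"
Shift: 25
Each letter → (letter + shift) mod 26:
  'd' (3) + 25 = 2 → 'c'
  'a' (0) + 25 = 25 → 'z'
  'r' (17) + 25 = 16 → 'q'
  'k' (10) + 25 = 9 → 'j'
  'n' (13) + 25 = 12 → 'm'
  'e' (4) + 25 = 3 → 'd'
  's' (18) + 25 = 17 → 'r'
  's' (18) + 25 = 17 → 'r'
Result = "czqjmdrr"


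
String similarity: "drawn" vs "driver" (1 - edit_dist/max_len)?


Word 1: "drawn" (length 5)
Word 2: "driver" (length 6)
One optimal edit sequence:
  1. keep 'd'
  2. keep 'r'
  3. insert 'i'  (+1)
  4. substitute 'a' -> 'v'  (+1)
  5. substitute 'w' -> 'e'  (+1)
  6. substitute 'n' -> 'r'  (+1)
Edit distance = 4
Max length = max(5, 6) = 6
Similarity = 1 - 4/6
= 0.3333


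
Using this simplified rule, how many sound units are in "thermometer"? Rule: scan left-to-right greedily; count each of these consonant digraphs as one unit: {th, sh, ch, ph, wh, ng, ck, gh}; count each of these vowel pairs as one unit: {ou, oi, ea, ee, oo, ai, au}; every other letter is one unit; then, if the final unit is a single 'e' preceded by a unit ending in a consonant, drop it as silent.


Word: "thermometer" (11 letters)
Left-to-right scan:
  (1) 'th' (digraph)
  (2) 'e' (letter)
  (3) 'r' (letter)
  (4) 'm' (letter)
  (5) 'o' (letter)
  (6) 'm' (letter)
  (7) 'e' (letter)
  (8) 't' (letter)
  (9) 'e' (letter)
  (10) 'r' (letter)
Units from scan: 10
Sound units = 10 units


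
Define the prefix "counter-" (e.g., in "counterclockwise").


Prefix: counter-
Example: counterclockwise (counter- + clockwise)
Meaning = against / opposite


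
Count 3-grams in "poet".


Word: "poet" (length 4)
Number of 3-grams = length - 3 + 1 = 4 - 3 + 1
= 2


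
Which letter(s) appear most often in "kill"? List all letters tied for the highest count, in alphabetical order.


Word: "kill"
Letter counts:
  'i': 1
  'k': 1
  'l': 2
Maximum count = 2
Most frequent = 'l' (2 times each)


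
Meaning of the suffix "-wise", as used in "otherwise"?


Suffix: -wise
As in: otherwise -> other + -wise
Meaning = in the manner of


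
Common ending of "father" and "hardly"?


Word 1: "father"
Word 2: "hardly"
Comparing from end:
  Pos -1: 'r' != 'y' (stop)
LCS = "" (length 0)


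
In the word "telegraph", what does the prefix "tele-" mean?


Prefix: tele-
Example: telegraph = tele- + graph
Meaning = distant


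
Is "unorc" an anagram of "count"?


Word 1: "count" → sorted: cnotu
Word 2: "unorc" → sorted: cnoru
Same letters? cnotu != cnoru
Anagram = No


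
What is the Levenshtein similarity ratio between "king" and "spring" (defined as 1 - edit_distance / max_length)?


Word 1: "king" (length 4)
Word 2: "spring" (length 6)
One optimal edit sequence:
  1. insert 's'  (+1)
  2. insert 'p'  (+1)
  3. substitute 'k' -> 'r'  (+1)
  4. keep 'i'
  5. keep 'n'
  6. keep 'g'
Edit distance = 3
Max length = max(4, 6) = 6
Similarity = 1 - 3/6
= 0.5000


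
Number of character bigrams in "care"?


Word: "care" (length 4)
Number of 2-grams = length - 2 + 1 = 4 - 2 + 1
= 3


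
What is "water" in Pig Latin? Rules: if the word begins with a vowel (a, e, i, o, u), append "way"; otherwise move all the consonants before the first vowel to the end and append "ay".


Word: "water"
Starts with consonant(s) → move to end, add 'ay'
Consonant cluster: "w"
Pig Latin = "aterway"


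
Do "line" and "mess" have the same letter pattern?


Pattern of "line": [0, 1, 2, 3]
Pattern of "mess": [0, 1, 2, 2]
Patterns do not match
Same pattern = No


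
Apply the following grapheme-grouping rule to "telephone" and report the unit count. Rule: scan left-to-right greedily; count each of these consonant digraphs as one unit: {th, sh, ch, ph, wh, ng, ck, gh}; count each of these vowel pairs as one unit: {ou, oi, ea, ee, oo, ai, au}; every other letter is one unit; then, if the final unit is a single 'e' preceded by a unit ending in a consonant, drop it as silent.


Word: "telephone" (9 letters)
Left-to-right scan:
  1. 't' (letter)
  2. 'e' (letter)
  3. 'l' (letter)
  4. 'e' (letter)
  5. 'ph' (digraph)
  6. 'o' (letter)
  7. 'n' (letter)
  8. 'e' (letter)
Units from scan: 8
Final unit is 'e' after a consonant -> drop as silent (-1)
Sound units = 7 units


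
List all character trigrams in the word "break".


Word: "break" (length 5)
Number of trigrams = 5 - 3 + 1 = 3
  Position 0: "bre"
  Position 1: "rea"
  Position 2: "eak"
Trigrams = "bre", "rea", "eak"


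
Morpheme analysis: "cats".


Word: "cats"
Morphemes: cat + -s
Each morpheme carries meaning
= 2 morphemes


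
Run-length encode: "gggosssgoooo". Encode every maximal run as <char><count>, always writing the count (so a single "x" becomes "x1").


String: "gggosssgoooo"
Scanning for consecutive runs:
  'g' x 3
  'o' x 1
  's' x 3
  'g' x 1
  'o' x 4
RLE = "g3o1s3g1o4"


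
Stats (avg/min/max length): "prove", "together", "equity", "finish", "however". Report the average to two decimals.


Lengths: "prove"=5, "together"=8, "equity"=6, "finish"=6, "however"=7
Sum = 32, Count = 5
Average = 32/5 = 6.40
= avg=6.40, min=5, max=8


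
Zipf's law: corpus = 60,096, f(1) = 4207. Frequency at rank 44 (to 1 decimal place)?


Zipf's law: f(r) = f(1) / r
f(1) = 4207
f(44) = 4207 / 44
= 95.6 occurrences


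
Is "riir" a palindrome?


Word: "riir"
Reversed: "riir"
Forward == Backward? riir == riir
Palindrome = Yes


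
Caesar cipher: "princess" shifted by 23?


Word: "princess"
Shift: 23
Each letter → (letter + shift) mod 26:
  'p' (15) + 23 = 12 → 'm'
  'r' (17) + 23 = 14 → 'o'
  'i' (8) + 23 = 5 → 'f'
  'n' (13) + 23 = 10 → 'k'
  'c' (2) + 23 = 25 → 'z'
  'e' (4) + 23 = 1 → 'b'
  's' (18) + 23 = 15 → 'p'
  's' (18) + 23 = 15 → 'p'
Result = "mofkzbpp"


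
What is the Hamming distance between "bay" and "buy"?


Comparing character by character (same length = 3):
  Pos 0: 'b' vs 'b' =
  Pos 1: 'a' vs 'u' !=
  Pos 2: 'y' vs 'y' =
Hamming distance = 1


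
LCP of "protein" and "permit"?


Word 1: "protein"
Word 2: "permit"
Comparing from start:
  Pos 0: 'p' == 'p'
  Pos 1: 'r' != 'e' (stop)
LCP = "p" (length 1)


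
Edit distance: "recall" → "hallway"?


Word 1: "recall" (length 6)
Word 2: "hallway" (length 7)
One optimal edit sequence (insert/delete/substitute each cost 1):
  1. delete 'r'  (+1)
  2. delete 'e'  (+1)
  3. substitute 'c' -> 'h'  (+1)
  4. keep 'a'
  5. keep 'l'
  6. keep 'l'
  7. insert 'w'  (+1)
  8. insert 'a'  (+1)
  9. insert 'y'  (+1)
Total edit operations: 6
Edit distance = 6


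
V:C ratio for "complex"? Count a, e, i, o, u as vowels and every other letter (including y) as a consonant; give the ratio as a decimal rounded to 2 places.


Word: "complex"
Vowels (a,e,i,o,u): 2
Consonants: 5
Ratio = 2/5
= 0.40


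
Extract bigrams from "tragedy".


Word: "tragedy" (length 7)
Number of bigrams = 7 - 2 + 1 = 6
  Position 0: "tr"
  Position 1: "ra"
  Position 2: "ag"
  Position 3: "ge"
  Position 4: "ed"
  Position 5: "dy"
Bigrams = "tr", "ra", "ag", "ge", "ed", "dy"


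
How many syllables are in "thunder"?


Word: "thunder"
Syllable breakdown: thun | der
Counting: 2 parts
= 2 syllables


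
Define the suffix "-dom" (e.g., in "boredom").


Suffix: -dom
Example: boredom (bore + -dom)
Meaning = state / realm


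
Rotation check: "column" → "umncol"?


Word: "column", Candidate: "umncol"
Method: check if candidate is substring of word+word
"columncolumn" contains "umncol"? Yes
Is rotation = Yes


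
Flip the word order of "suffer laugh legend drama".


Original: "suffer laugh legend drama"
Words (1..n): suffer | laugh | legend | drama
Reversed (n..1): drama | legend | laugh | suffer
Result = "drama legend laugh suffer"


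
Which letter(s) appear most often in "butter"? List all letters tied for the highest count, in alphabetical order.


Word: "butter"
Letter counts:
  'b': 1
  'e': 1
  'r': 1
  't': 2
  'u': 1
Maximum count = 2
Most frequent = 't' (2 times each)


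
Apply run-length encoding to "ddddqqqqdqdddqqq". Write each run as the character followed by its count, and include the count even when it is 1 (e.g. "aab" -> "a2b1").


String: "ddddqqqqdqdddqqq"
Scanning for consecutive runs:
  'd' x 4
  'q' x 4
  'd' x 1
  'q' x 1
  'd' x 3
  'q' x 3
RLE = "d4q4d1q1d3q3"


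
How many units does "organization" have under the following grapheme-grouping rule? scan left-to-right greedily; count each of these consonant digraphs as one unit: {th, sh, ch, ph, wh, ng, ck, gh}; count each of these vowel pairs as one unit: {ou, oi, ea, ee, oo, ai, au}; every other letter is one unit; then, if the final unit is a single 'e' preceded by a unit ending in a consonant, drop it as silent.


Word: "organization" (12 letters)
Left-to-right scan:
  [1] 'o' (letter)
  [2] 'r' (letter)
  [3] 'g' (letter)
  [4] 'a' (letter)
  [5] 'n' (letter)
  [6] 'i' (letter)
  [7] 'z' (letter)
  [8] 'a' (letter)
  [9] 't' (letter)
  [10] 'i' (letter)
  [11] 'o' (letter)
  [12] 'n' (letter)
Units from scan: 12
Sound units = 12 units


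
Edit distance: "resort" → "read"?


Word 1: "resort" (length 6)
Word 2: "read" (length 4)
One optimal edit sequence (insert/delete/substitute each cost 1):
  1. keep 'r'
  2. keep 'e'
  3. delete 's'  (+1)
  4. delete 'o'  (+1)
  5. substitute 'r' -> 'a'  (+1)
  6. substitute 't' -> 'd'  (+1)
Total edit operations: 4
Edit distance = 4


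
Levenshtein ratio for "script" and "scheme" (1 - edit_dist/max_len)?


Word 1: "script" (length 6)
Word 2: "scheme" (length 6)
One optimal edit sequence:
  1. keep 's'
  2. keep 'c'
  3. substitute 'r' -> 'h'  (+1)
  4. substitute 'i' -> 'e'  (+1)
  5. substitute 'p' -> 'm'  (+1)
  6. substitute 't' -> 'e'  (+1)
Edit distance = 4
Max length = max(6, 6) = 6
Similarity = 1 - 4/6
= 0.3333


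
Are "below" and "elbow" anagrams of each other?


Word 1: "below" → sorted: below
Word 2: "elbow" → sorted: below
Same letters? below == below
Anagram = Yes


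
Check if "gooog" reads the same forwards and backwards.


Word: "gooog"
Reversed: "gooog"
Forward == Backward? gooog == gooog
Palindrome = Yes


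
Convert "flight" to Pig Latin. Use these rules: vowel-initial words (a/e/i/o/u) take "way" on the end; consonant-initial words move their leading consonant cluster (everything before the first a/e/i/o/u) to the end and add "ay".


Word: "flight"
Starts with consonant(s) → move to end, add 'ay'
Consonant cluster: "fl"
Pig Latin = "ightflay"


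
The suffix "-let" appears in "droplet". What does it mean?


Suffix: -let
Example: droplet (drop + -let)
Meaning = small


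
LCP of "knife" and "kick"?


Word 1: "knife"
Word 2: "kick"
Comparing from start:
  Pos 0: 'k' == 'k'
  Pos 1: 'n' != 'i' (stop)
LCP = "k" (length 1)


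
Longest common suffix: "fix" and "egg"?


Word 1: "fix"
Word 2: "egg"
Comparing from end:
  Pos -1: 'x' != 'g' (stop)
LCS = "" (length 0)


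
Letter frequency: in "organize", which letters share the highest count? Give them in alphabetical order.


Word: "organize"
Letter counts:
  'a': 1
  'e': 1
  'g': 1
  'i': 1
  'n': 1
  'o': 1
  'r': 1
  'z': 1
Maximum count = 1
Most frequent = 'a', 'e', 'g', 'i', 'n', 'o', 'r', 'z' (1 time each)


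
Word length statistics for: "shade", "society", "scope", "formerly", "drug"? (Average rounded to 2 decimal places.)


Lengths: "shade"=5, "society"=7, "scope"=5, "formerly"=8, "drug"=4
Sum = 29, Count = 5
Average = 29/5 = 5.80
= avg=5.80, min=4, max=8


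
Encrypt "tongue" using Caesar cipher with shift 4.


Word: "tongue"
Shift: 4
Each letter → (letter + shift) mod 26:
  't' (19) + 4 = 23 → 'x'
  'o' (14) + 4 = 18 → 's'
  'n' (13) + 4 = 17 → 'r'
  'g' (6) + 4 = 10 → 'k'
  'u' (20) + 4 = 24 → 'y'
  'e' (4) + 4 = 8 → 'i'
Result = "xsrkyi"


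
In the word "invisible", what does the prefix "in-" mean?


Prefix: in-
As in: invisible -> in- + visible
Meaning = not / into


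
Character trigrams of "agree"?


Word: "agree" (length 5)
Number of trigrams = 5 - 3 + 1 = 3
  Position 0: "agr"
  Position 1: "gre"
  Position 2: "ree"
Trigrams = "agr", "gre", "ree"


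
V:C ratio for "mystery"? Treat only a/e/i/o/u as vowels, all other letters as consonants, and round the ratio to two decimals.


Word: "mystery"
Vowels (a,e,i,o,u): 1
Consonants: 6
Ratio = 1/6
= 0.17


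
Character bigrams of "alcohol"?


Word: "alcohol" (length 7)
Number of bigrams = 7 - 2 + 1 = 6
  Position 0: "al"
  Position 1: "lc"
  Position 2: "co"
  Position 3: "oh"
  Position 4: "ho"
  Position 5: "ol"
Bigrams = "al", "lc", "co", "oh", "ho", "ol"


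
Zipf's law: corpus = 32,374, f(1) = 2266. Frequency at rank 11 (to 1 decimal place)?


Zipf's law: f(r) = f(1) / r
f(1) = 2266
f(11) = 2266 / 11
= 206.0 occurrences


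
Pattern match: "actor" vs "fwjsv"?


Pattern of "actor": [0, 1, 2, 3, 4]
Pattern of "fwjsv": [0, 1, 2, 3, 4]
Patterns match
Same pattern = Yes


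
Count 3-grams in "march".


Word: "march" (length 5)
Number of 3-grams = length - 3 + 1 = 5 - 3 + 1
= 3


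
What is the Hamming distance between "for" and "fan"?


Comparing character by character (same length = 3):
  Pos 0: 'f' vs 'f' =
  Pos 1: 'o' vs 'a' !=
  Pos 2: 'r' vs 'n' !=
Hamming distance = 2


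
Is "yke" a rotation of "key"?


Word: "key", Candidate: "yke"
Method: check if candidate is substring of word+word
"keykey" contains "yke"? Yes
Is rotation = Yes


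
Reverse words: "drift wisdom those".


Original: "drift wisdom those"
Words (1..n): drift | wisdom | those
Reversed (n..1): those | wisdom | drift
Result = "those wisdom drift"


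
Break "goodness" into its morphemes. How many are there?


Word: "goodness"
Morphemes: good / -ness
Each morpheme carries meaning
= 2 morphemes


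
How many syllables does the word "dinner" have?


Word: "dinner"
Syllable breakdown: din-ner
Counting: 2 parts
= 2 syllables


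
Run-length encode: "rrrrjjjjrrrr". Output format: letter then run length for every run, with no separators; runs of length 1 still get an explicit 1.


String: "rrrrjjjjrrrr"
Scanning for consecutive runs:
  'r' x 4
  'j' x 4
  'r' x 4
RLE = "r4j4r4"


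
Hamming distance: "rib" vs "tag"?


Comparing character by character (same length = 3):
  Pos 0: 'r' vs 't' !=
  Pos 1: 'i' vs 'a' !=
  Pos 2: 'b' vs 'g' !=
Hamming distance = 3


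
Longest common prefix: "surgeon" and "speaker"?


Word 1: "surgeon"
Word 2: "speaker"
Comparing from start:
  Pos 0: 's' == 's'
  Pos 1: 'u' != 'p' (stop)
LCP = "s" (length 1)
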